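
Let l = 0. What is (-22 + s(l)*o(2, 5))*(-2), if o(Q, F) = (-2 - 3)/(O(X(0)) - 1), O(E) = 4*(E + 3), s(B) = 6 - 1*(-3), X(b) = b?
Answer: 574/11 ≈ 52.182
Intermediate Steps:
s(B) = 9 (s(B) = 6 + 3 = 9)
O(E) = 12 + 4*E (O(E) = 4*(3 + E) = 12 + 4*E)
o(Q, F) = -5/11 (o(Q, F) = (-2 - 3)/((12 + 4*0) - 1) = -5/((12 + 0) - 1) = -5/(12 - 1) = -5/11)
(-22 + s(l)*o(2, 5))*(-2) = (-22 + 9*(-5/11))*(-2) = (-22 - 45/11)*(-2) = -287/11*(-2) = 574/11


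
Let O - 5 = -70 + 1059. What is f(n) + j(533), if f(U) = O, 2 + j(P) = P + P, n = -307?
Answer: 2058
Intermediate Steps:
j(P) = -2 + 2*P (j(P) = -2 + (P + P) = -2 + 2*P)
O = 994 (O = 5 + (-70 + 1059) = 5 + 989 = 994)
f(U) = 994
f(n) + j(533) = 994 + (-2 + 2*533) = 994 + (-2 + 1066) = 994 + 1064 = 2058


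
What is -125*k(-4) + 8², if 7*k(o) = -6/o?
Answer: 521/14 ≈ 37.214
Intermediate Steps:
k(o) = -6/(7*o) (k(o) = (-6/o)/7 = -6/(7*o))
-125*k(-4) + 8² = -(-750)/(7*(-4)) + 8² = -(-750)*(-1)/(7*4) + 64 = -125*3/14 + 64 = -375/14 + 64 = 521/14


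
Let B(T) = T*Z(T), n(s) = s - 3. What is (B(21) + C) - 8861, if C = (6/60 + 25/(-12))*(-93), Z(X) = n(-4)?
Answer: -176471/20 ≈ -8823.5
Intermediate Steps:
n(s) = -3 + s
Z(X) = -7 (Z(X) = -3 - 4 = -7)
B(T) = -7*T (B(T) = T*(-7) = -7*T)
C = 3689/20 (C = (6*(1/60) + 25*(-1/12))*(-93) = (⅒ - 25/12)*(-93) = -119/60*(-93) = 3689/20 ≈ 184.45)
(B(21) + C) - 8861 = (-7*21 + 3689/20) - 8861 = (-147 + 3689/20) - 8861 = 749/20 - 8861 = -176471/20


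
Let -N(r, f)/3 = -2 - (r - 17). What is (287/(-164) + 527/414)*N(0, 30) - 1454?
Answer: -131793/92 ≈ -1432.5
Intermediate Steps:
N(r, f) = -45 + 3*r (N(r, f) = -3*(-2 - (r - 17)) = -3*(-2 - (-17 + r)) = -3*(-2 + (17 - r)) = -3*(15 - r) = -45 + 3*r)
(287/(-164) + 527/414)*N(0, 30) - 1454 = (287/(-164) + 527/414)*(-45 + 3*0) - 1454 = (287*(-1/164) + 527*(1/414))*(-45 + 0) - 1454 = (-7/4 + 527/414)*(-45) - 1454 = -395/828*(-45) - 1454 = 1975/92 - 1454 = -131793/92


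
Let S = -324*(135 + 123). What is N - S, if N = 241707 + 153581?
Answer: 478880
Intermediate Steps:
N = 395288
S = -83592 (S = -324*258 = -83592)
N - S = 395288 - 1*(-83592) = 395288 + 83592 = 478880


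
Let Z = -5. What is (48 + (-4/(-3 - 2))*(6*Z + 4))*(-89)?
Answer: -12104/5 ≈ -2420.8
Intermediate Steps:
(48 + (-4/(-3 - 2))*(6*Z + 4))*(-89) = (48 + (-4/(-3 - 2))*(6*(-5) + 4))*(-89) = (48 + (-4/(-5))*(-30 + 4))*(-89) = (48 - ⅕*(-4)*(-26))*(-89) = (48 + (⅘)*(-26))*(-89) = (48 - 104/5)*(-89) = (136/5)*(-89) = -12104/5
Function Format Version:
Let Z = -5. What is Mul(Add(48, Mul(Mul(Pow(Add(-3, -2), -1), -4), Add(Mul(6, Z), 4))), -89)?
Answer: Rational(-12104, 5) ≈ -2420.8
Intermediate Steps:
Mul(Add(48, Mul(Mul(Pow(Add(-3, -2), -1), -4), Add(Mul(6, Z), 4))), -89) = Mul(Add(48, Mul(Mul(Pow(Add(-3, -2), -1), -4), Add(Mul(6, -5), 4))), -89) = Mul(Add(48, Mul(Mul(Pow(-5, -1), -4), Add(-30, 4))), -89) = Mul(Add(48, Mul(Mul(Rational(-1, 5), -4), -26)), -89) = Mul(Add(48, Mul(Rational(4, 5), -26)), -89) = Mul(Add(48, Rational(-104, 5)), -89) = Mul(Rational(136, 5), -89) = Rational(-12104, 5)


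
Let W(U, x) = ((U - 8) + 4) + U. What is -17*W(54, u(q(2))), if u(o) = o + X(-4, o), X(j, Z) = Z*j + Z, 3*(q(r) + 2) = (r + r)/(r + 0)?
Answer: -1768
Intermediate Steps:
q(r) = -4/3 (q(r) = -2 + ((r + r)/(r + 0))/3 = -2 + ((2*r)/r)/3 = -2 + (1/3)*2 = -2 + 2/3 = -4/3)
X(j, Z) = Z + Z*j
u(o) = -2*o (u(o) = o + o*(1 - 4) = o + o*(-3) = o - 3*o = -2*o)
W(U, x) = -4 + 2*U (W(U, x) = ((-8 + U) + 4) + U = (-4 + U) + U = -4 + 2*U)
-17*W(54, u(q(2))) = -17*(-4 + 2*54) = -17*(-4 + 108) = -17*104 = -1768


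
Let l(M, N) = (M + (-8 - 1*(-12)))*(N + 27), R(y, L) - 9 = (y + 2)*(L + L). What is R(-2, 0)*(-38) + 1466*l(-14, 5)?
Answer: -469462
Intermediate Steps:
R(y, L) = 9 + 2*L*(2 + y) (R(y, L) = 9 + (y + 2)*(L + L) = 9 + (2 + y)*(2*L) = 9 + 2*L*(2 + y))
l(M, N) = (4 + M)*(27 + N) (l(M, N) = (M + (-8 + 12))*(27 + N) = (M + 4)*(27 + N) = (4 + M)*(27 + N))
R(-2, 0)*(-38) + 1466*l(-14, 5) = (9 + 4*0 + 2*0*(-2))*(-38) + 1466*(108 + 4*5 + 27*(-14) - 14*5) = (9 + 0 + 0)*(-38) + 1466*(108 + 20 - 378 - 70) = 9*(-38) + 1466*(-320) = -342 - 469120 = -469462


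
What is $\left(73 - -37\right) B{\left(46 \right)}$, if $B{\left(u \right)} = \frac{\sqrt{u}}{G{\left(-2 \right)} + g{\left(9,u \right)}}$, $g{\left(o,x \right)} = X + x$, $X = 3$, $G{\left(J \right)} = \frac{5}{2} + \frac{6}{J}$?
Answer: $\frac{220 \sqrt{46}}{97} \approx 15.383$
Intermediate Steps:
$G{\left(J \right)} = \frac{5}{2} + \frac{6}{J}$ ($G{\left(J \right)} = 5 \cdot \frac{1}{2} + \frac{6}{J} = \frac{5}{2} + \frac{6}{J}$)
$g{\left(o,x \right)} = 3 + x$
$B{\left(u \right)} = \frac{\sqrt{u}}{\frac{5}{2} + u}$ ($B{\left(u \right)} = \frac{\sqrt{u}}{\left(\frac{5}{2} + \frac{6}{-2}\right) + \left(3 + u\right)} = \frac{\sqrt{u}}{\left(\frac{5}{2} + 6 \left(- \frac{1}{2}\right)\right) + \left(3 + u\right)} = \frac{\sqrt{u}}{\left(\frac{5}{2} - 3\right) + \left(3 + u\right)} = \frac{\sqrt{u}}{- \frac{1}{2} + \left(3 + u\right)} = \frac{\sqrt{u}}{\frac{5}{2} + u}$)
$\left(73 - -37\right) B{\left(46 \right)} = \left(73 - -37\right) \frac{2 \sqrt{46}}{5 + 2 \cdot 46} = \left(73 + 37\right) \frac{2 \sqrt{46}}{5 + 92} = 110 \frac{2 \sqrt{46}}{97} = \frac{220 \sqrt{46}}{97}$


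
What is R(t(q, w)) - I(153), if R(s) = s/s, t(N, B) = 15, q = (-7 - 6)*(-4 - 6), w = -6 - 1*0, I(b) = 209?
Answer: -208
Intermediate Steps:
w = -6 (w = -6 + 0 = -6)
q = 130 (q = -13*(-10) = 130)
R(s) = 1
R(t(q, w)) - I(153) = 1 - 1*209 = 1 - 209 = -208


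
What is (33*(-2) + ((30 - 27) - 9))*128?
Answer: -9216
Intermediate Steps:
(33*(-2) + ((30 - 27) - 9))*128 = (-66 + (3 - 9))*128 = (-66 - 6)*128 = -72*128 = -9216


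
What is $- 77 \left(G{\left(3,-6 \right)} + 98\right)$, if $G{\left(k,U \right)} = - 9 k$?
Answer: $-5467$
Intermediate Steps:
$- 77 \left(G{\left(3,-6 \right)} + 98\right) = - 77 \left(\left(-9\right) 3 + 98\right) = - 77 \left(-27 + 98\right) = \left(-77\right) 71 = -5467$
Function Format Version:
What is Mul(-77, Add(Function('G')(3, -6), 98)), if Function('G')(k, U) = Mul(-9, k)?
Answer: -5467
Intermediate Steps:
Mul(-77, Add(Function('G')(3, -6), 98)) = Mul(-77, Add(Mul(-9, 3), 98)) = Mul(-77, Add(-27, 98)) = Mul(-77, 71) = -5467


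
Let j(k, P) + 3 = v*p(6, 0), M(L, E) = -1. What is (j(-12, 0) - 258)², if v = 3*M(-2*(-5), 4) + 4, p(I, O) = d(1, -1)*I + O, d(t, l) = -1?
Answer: 71289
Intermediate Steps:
p(I, O) = O - I (p(I, O) = -I + O = O - I)
v = 1 (v = 3*(-1) + 4 = -3 + 4 = 1)
j(k, P) = -9 (j(k, P) = -3 + 1*(0 - 1*6) = -3 + 1*(0 - 6) = -3 + 1*(-6) = -3 - 6 = -9)
(j(-12, 0) - 258)² = (-9 - 258)² = (-267)² = 71289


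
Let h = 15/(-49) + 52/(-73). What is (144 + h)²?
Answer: 261575988025/12794929 ≈ 20444.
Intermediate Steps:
h = -3643/3577 (h = 15*(-1/49) + 52*(-1/73) = -15/49 - 52/73 = -3643/3577 ≈ -1.0185)
(144 + h)² = (144 - 3643/3577)² = (511445/3577)² = 261575988025/12794929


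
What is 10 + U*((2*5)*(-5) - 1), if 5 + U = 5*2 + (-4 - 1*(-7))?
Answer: -398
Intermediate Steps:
U = 8 (U = -5 + (5*2 + (-4 - 1*(-7))) = -5 + (10 + (-4 + 7)) = -5 + (10 + 3) = -5 + 13 = 8)
10 + U*((2*5)*(-5) - 1) = 10 + 8*((2*5)*(-5) - 1) = 10 + 8*(10*(-5) - 1) = 10 + 8*(-50 - 1) = 10 + 8*(-51) = 10 - 408 = -398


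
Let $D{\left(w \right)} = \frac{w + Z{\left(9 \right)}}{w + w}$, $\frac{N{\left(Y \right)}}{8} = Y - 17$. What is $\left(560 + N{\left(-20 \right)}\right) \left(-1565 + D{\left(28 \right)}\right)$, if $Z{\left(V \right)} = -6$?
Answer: $- \frac{2891394}{7} \approx -4.1306 \cdot 10^{5}$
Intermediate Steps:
$N{\left(Y \right)} = -136 + 8 Y$ ($N{\left(Y \right)} = 8 \left(Y - 17\right) = 8 \left(-17 + Y\right) = -136 + 8 Y$)
$D{\left(w \right)} = \frac{-6 + w}{2 w}$ ($D{\left(w \right)} = \frac{w - 6}{w + w} = \frac{-6 + w}{2 w}$)
$\left(560 + N{\left(-20 \right)}\right) \left(-1565 + D{\left(28 \right)}\right) = \left(560 + \left(-136 + 8 \left(-20\right)\right)\right) \left(-1565 + \frac{-6 + 28}{2 \cdot 28}\right) = \left(560 - 296\right) \left(-1565 + \frac{1}{2} \cdot \frac{1}{28} \cdot 22\right) = \left(560 - 296\right) \left(-1565 + \frac{11}{28}\right) = 264 \left(- \frac{43809}{28}\right) = - \frac{2891394}{7}$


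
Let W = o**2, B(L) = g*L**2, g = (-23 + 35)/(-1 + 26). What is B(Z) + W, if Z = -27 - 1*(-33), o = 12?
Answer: 4032/25 ≈ 161.28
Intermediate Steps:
Z = 6 (Z = -27 + 33 = 6)
g = 12/25 ≈ 0.48000
B(L) = 12*L**2/25
W = 144 (W = 12**2 = 144)
B(Z) + W = (12/25)*6**2 + 144 = (12/25)*36 + 144 = 432/25 + 144 = 4032/25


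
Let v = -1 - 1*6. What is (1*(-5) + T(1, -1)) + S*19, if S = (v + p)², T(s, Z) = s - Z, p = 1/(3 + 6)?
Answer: 72793/81 ≈ 898.68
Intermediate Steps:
p = ⅑ (p = 1/9 = ⅑ ≈ 0.11111)
v = -7 (v = -1 - 6 = -7)
S = 3844/81 (S = (-7 + ⅑)² = (-62/9)² = 3844/81 ≈ 47.457)
(1*(-5) + T(1, -1)) + S*19 = (1*(-5) + (1 - 1*(-1))) + (3844/81)*19 = (-5 + (1 + 1)) + 73036/81 = (-5 + 2) + 73036/81 = -3 + 73036/81 = 72793/81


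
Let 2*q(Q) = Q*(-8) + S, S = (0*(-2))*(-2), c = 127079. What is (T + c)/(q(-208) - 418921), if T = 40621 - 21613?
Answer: -146087/418089 ≈ -0.34942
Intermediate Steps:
S = 0 (S = 0*(-2) = 0)
q(Q) = -4*Q (q(Q) = (Q*(-8) + 0)/2 = (-8*Q + 0)/2 = (-8*Q)/2 = -4*Q)
T = 19008
(T + c)/(q(-208) - 418921) = (19008 + 127079)/(-4*(-208) - 418921) = 146087/(832 - 418921) = 146087/(-418089) = 146087*(-1/418089) = -146087/418089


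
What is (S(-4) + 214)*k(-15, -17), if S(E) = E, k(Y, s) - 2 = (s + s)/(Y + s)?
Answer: 5145/8 ≈ 643.13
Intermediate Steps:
k(Y, s) = 2 + 2*s/(Y + s) (k(Y, s) = 2 + (s + s)/(Y + s) = 2 + (2*s)/(Y + s) = 2 + 2*s/(Y + s))
(S(-4) + 214)*k(-15, -17) = (-4 + 214)*(2*(-15 + 2*(-17))/(-15 - 17)) = 210*(2*(-15 - 34)/(-32)) = 210*(2*(-1/32)*(-49)) = 210*(49/16) = 5145/8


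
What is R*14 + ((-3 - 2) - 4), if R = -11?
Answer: -163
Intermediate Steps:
R*14 + ((-3 - 2) - 4) = -11*14 + ((-3 - 2) - 4) = -154 + (-5 - 4) = -154 - 9 = -163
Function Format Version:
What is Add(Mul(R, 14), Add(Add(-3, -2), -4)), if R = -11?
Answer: -163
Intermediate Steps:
Add(Mul(R, 14), Add(Add(-3, -2), -4)) = Add(Mul(-11, 14), Add(Add(-3, -2), -4)) = Add(-154, Add(-5, -4)) = Add(-154, -9) = -163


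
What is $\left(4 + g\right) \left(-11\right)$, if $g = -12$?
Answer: $88$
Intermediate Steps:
$\left(4 + g\right) \left(-11\right) = \left(4 - 12\right) \left(-11\right) = \left(-8\right) \left(-11\right) = 88$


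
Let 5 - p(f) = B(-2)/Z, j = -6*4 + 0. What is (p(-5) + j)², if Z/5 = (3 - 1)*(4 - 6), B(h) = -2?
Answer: 36481/100 ≈ 364.81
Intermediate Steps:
j = -24 (j = -24 + 0 = -24)
Z = -20 (Z = 5*((3 - 1)*(4 - 6)) = 5*(2*(-2)) = 5*(-4) = -20)
p(f) = 49/10 (p(f) = 5 - (-2)/(-20) = 5 - (-2)*(-1)/20 = 5 - 1*⅒ = 5 - ⅒ = 49/10)
(p(-5) + j)² = (49/10 - 24)² = (-191/10)² = 36481/100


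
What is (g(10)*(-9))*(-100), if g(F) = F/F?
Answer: 900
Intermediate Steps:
g(F) = 1
(g(10)*(-9))*(-100) = (1*(-9))*(-100) = -9*(-100) = 900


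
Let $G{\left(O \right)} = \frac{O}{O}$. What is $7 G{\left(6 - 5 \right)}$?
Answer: $7$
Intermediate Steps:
$G{\left(O \right)} = 1$
$7 G{\left(6 - 5 \right)} = 7 \cdot 1 = 7$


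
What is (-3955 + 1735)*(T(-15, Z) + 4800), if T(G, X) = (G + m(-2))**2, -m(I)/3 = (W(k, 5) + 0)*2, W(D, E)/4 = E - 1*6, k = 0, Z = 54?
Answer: -10835820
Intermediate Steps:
W(D, E) = -24 + 4*E (W(D, E) = 4*(E - 1*6) = 4*(E - 6) = 4*(-6 + E) = -24 + 4*E)
m(I) = 24 (m(I) = -3*((-24 + 4*5) + 0)*2 = -3*((-24 + 20) + 0)*2 = -3*(-4 + 0)*2 = -(-12)*2 = -3*(-8) = 24)
T(G, X) = (24 + G)**2 (T(G, X) = (G + 24)**2 = (24 + G)**2)
(-3955 + 1735)*(T(-15, Z) + 4800) = (-3955 + 1735)*((24 - 15)**2 + 4800) = -2220*(9**2 + 4800) = -2220*(81 + 4800) = -2220*4881 = -10835820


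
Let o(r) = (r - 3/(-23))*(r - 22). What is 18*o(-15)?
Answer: 227772/23 ≈ 9903.1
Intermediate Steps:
o(r) = (-22 + r)*(3/23 + r) (o(r) = (r - 3*(-1/23))*(-22 + r) = (r + 3/23)*(-22 + r) = (3/23 + r)*(-22 + r) = (-22 + r)*(3/23 + r))
18*o(-15) = 18*(-66/23 + (-15)**2 - 503/23*(-15)) = 18*(-66/23 + 225 + 7545/23) = 18*(12654/23) = 227772/23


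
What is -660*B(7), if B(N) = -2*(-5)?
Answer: -6600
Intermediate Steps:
B(N) = 10
-660*B(7) = -660*10 = -6600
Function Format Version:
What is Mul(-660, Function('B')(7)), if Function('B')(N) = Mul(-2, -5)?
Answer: -6600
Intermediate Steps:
Function('B')(N) = 10
Mul(-660, Function('B')(7)) = Mul(-660, 10) = -6600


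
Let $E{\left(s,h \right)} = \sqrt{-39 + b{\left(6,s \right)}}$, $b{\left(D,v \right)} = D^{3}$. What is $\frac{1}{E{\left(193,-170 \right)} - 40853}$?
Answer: $- \frac{40853}{1668967432} - \frac{\sqrt{177}}{1668967432} \approx -2.4486 \cdot 10^{-5}$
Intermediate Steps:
$E{\left(s,h \right)} = \sqrt{177}$ ($E{\left(s,h \right)} = \sqrt{-39 + 6^{3}} = \sqrt{-39 + 216} = \sqrt{177}$)
$\frac{1}{E{\left(193,-170 \right)} - 40853} = \frac{1}{\sqrt{177} - 40853} = \frac{1}{-40853 + \sqrt{177}}$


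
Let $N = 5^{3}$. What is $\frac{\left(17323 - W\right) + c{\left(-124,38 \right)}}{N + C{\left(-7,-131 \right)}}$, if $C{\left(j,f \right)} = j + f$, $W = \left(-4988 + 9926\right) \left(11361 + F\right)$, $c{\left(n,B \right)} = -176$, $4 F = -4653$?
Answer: $\frac{100678685}{26} \approx 3.8723 \cdot 10^{6}$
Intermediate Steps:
$F = - \frac{4653}{4}$ ($F = \frac{1}{4} \left(-4653\right) = - \frac{4653}{4} \approx -1163.3$)
$W = \frac{100712979}{2}$ ($W = \left(-4988 + 9926\right) \left(11361 - \frac{4653}{4}\right) = 4938 \cdot \frac{40791}{4} = \frac{100712979}{2} \approx 5.0356 \cdot 10^{7}$)
$C{\left(j,f \right)} = f + j$
$N = 125$
$\frac{\left(17323 - W\right) + c{\left(-124,38 \right)}}{N + C{\left(-7,-131 \right)}} = \frac{\left(17323 - \frac{100712979}{2}\right) - 176}{125 - 138} = \frac{- \frac{100678333}{2} - 176}{-13} = \left(- \frac{100678685}{2}\right) \left(- \frac{1}{13}\right) = \frac{100678685}{26}$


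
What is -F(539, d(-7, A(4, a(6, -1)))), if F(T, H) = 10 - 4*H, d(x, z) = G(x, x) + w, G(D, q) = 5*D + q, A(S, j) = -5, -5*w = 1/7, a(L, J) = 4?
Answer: -6234/35 ≈ -178.11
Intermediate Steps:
w = -1/35 (w = -1/5/7 = -1/5*1/7 = -1/35 ≈ -0.028571)
G(D, q) = q + 5*D
d(x, z) = -1/35 + 6*x (d(x, z) = (x + 5*x) - 1/35 = 6*x - 1/35 = -1/35 + 6*x)
-F(539, d(-7, A(4, a(6, -1)))) = -(10 - 4*(-1/35 + 6*(-7))) = -(10 - 4*(-1/35 - 42)) = -(10 - 4*(-1471/35)) = -(10 + 5884/35) = -1*6234/35 = -6234/35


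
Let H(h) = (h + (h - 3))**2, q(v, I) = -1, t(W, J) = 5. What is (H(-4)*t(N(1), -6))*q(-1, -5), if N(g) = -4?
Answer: -605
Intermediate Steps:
H(h) = (-3 + 2*h)**2 (H(h) = (h + (-3 + h))**2 = (-3 + 2*h)**2)
(H(-4)*t(N(1), -6))*q(-1, -5) = ((-3 + 2*(-4))**2*5)*(-1) = ((-3 - 8)**2*5)*(-1) = ((-11)**2*5)*(-1) = (121*5)*(-1) = 605*(-1) = -605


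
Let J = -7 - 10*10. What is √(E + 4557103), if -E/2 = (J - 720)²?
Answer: √3189245 ≈ 1785.8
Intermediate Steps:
J = -107 (J = -7 - 100 = -107)
E = -1367858 (E = -2*(-107 - 720)² = -2*(-827)² = -2*683929 = -1367858)
√(E + 4557103) = √(-1367858 + 4557103) = √3189245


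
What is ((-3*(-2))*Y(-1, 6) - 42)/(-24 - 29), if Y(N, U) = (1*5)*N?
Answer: 72/53 ≈ 1.3585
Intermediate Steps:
Y(N, U) = 5*N
((-3*(-2))*Y(-1, 6) - 42)/(-24 - 29) = ((-3*(-2))*(5*(-1)) - 42)/(-24 - 29) = (6*(-5) - 42)/(-53) = (-30 - 42)*(-1/53) = -72*(-1/53) = 72/53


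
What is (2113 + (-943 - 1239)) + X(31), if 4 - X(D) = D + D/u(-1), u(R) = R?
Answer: -65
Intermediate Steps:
X(D) = 4 (X(D) = 4 - (D + D/(-1)) = 4 - (D + D*(-1)) = 4 - (D - D) = 4 - 1*0 = 4 + 0 = 4)
(2113 + (-943 - 1239)) + X(31) = (2113 + (-943 - 1239)) + 4 = (2113 - 2182) + 4 = -69 + 4 = -65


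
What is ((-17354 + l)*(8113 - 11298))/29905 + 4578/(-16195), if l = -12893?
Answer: 312007174087/96862295 ≈ 3221.1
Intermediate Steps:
((-17354 + l)*(8113 - 11298))/29905 + 4578/(-16195) = ((-17354 - 12893)*(8113 - 11298))/29905 + 4578/(-16195) = -30247*(-3185)*(1/29905) + 4578*(-1/16195) = 96336695*(1/29905) - 4578/16195 = 19267339/5981 - 4578/16195 = 312007174087/96862295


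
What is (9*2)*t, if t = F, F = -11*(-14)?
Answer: 2772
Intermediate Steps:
F = 154
t = 154
(9*2)*t = (9*2)*154 = 18*154 = 2772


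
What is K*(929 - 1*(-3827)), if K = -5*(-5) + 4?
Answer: 137924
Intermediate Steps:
K = 29 (K = 25 + 4 = 29)
K*(929 - 1*(-3827)) = 29*(929 - 1*(-3827)) = 29*(929 + 3827) = 29*4756 = 137924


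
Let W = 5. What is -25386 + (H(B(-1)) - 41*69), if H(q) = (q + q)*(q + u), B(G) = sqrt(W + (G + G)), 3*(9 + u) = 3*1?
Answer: -28209 - 16*sqrt(3) ≈ -28237.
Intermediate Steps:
u = -8 (u = -9 + (3*1)/3 = -9 + (1/3)*3 = -9 + 1 = -8)
B(G) = sqrt(5 + 2*G) (B(G) = sqrt(5 + (G + G)) = sqrt(5 + 2*G))
H(q) = 2*q*(-8 + q) (H(q) = (q + q)*(q - 8) = (2*q)*(-8 + q) = 2*q*(-8 + q))
-25386 + (H(B(-1)) - 41*69) = -25386 + (2*sqrt(5 + 2*(-1))*(-8 + sqrt(5 + 2*(-1))) - 41*69) = -25386 + (2*sqrt(5 - 2)*(-8 + sqrt(5 - 2)) - 2829) = -25386 + (2*sqrt(3)*(-8 + sqrt(3)) - 2829) = -25386 + (-2829 + 2*sqrt(3)*(-8 + sqrt(3))) = -28215 + 2*sqrt(3)*(-8 + sqrt(3))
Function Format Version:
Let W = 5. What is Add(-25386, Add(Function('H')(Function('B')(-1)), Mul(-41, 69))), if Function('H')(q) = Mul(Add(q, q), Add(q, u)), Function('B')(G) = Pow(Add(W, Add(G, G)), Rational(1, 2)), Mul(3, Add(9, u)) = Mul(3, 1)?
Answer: Add(-28209, Mul(-16, Pow(3, Rational(1, 2)))) ≈ -28237.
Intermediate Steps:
u = -8 (u = Add(-9, Mul(Rational(1, 3), Mul(3, 1))) = Add(-9, Mul(Rational(1, 3), 3)) = Add(-9, 1) = -8)
Function('B')(G) = Pow(Add(5, Mul(2, G)), Rational(1, 2)) (Function('B')(G) = Pow(Add(5, Add(G, G)), Rational(1, 2)) = Pow(Add(5, Mul(2, G)), Rational(1, 2)))
Function('H')(q) = Mul(2, q, Add(-8, q)) (Function('H')(q) = Mul(Add(q, q), Add(q, -8)) = Mul(Mul(2, q), Add(-8, q)) = Mul(2, q, Add(-8, q)))
Add(-25386, Add(Function('H')(Function('B')(-1)), Mul(-41, 69))) = Add(-25386, Add(Mul(2, Pow(Add(5, Mul(2, -1)), Rational(1, 2)), Add(-8, Pow(Add(5, Mul(2, -1)), Rational(1, 2)))), Mul(-41, 69))) = Add(-25386, Add(Mul(2, Pow(Add(5, -2), Rational(1, 2)), Add(-8, Pow(Add(5, -2), Rational(1, 2)))), -2829)) = Add(-25386, Add(Mul(2, Pow(3, Rational(1, 2)), Add(-8, Pow(3, Rational(1, 2)))), -2829)) = Add(-25386, Add(-2829, Mul(2, Pow(3, Rational(1, 2)), Add(-8, Pow(3, Rational(1, 2)))))) = Add(-28215, Mul(2, Pow(3, Rational(1, 2)), Add(-8, Pow(3, Rational(1, 2)))))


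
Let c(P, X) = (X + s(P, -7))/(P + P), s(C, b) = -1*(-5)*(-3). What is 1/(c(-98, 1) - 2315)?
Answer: -14/32409 ≈ -0.00043198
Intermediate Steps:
s(C, b) = -15 (s(C, b) = 5*(-3) = -15)
c(P, X) = (-15 + X)/(2*P) (c(P, X) = (X - 15)/(P + P) = (-15 + X)/((2*P)) = (-15 + X)*(1/(2*P)) = (-15 + X)/(2*P))
1/(c(-98, 1) - 2315) = 1/((½)*(-15 + 1)/(-98) - 2315) = 1/((½)*(-1/98)*(-14) - 2315) = 1/(1/14 - 2315) = 1/(-32409/14) = -14/32409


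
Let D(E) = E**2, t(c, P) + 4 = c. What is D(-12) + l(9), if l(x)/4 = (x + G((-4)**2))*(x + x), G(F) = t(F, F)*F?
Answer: 14616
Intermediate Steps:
t(c, P) = -4 + c
G(F) = F*(-4 + F) (G(F) = (-4 + F)*F = F*(-4 + F))
l(x) = 8*x*(192 + x) (l(x) = 4*((x + (-4)**2*(-4 + (-4)**2))*(x + x)) = 4*((x + 16*(-4 + 16))*(2*x)) = 4*((x + 16*12)*(2*x)) = 4*((x + 192)*(2*x)) = 4*((192 + x)*(2*x)) = 4*(2*x*(192 + x)) = 8*x*(192 + x))
D(-12) + l(9) = (-12)**2 + 8*9*(192 + 9) = 144 + 8*9*201 = 144 + 14472 = 14616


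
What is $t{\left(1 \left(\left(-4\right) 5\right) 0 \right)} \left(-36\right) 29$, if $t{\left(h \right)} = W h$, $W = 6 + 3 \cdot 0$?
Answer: $0$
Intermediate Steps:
$W = 6$ ($W = 6 + 0 = 6$)
$t{\left(h \right)} = 6 h$
$t{\left(1 \left(\left(-4\right) 5\right) 0 \right)} \left(-36\right) 29 = 6 \cdot 1 \left(\left(-4\right) 5\right) 0 \left(-36\right) 29 = 6 \cdot 1 \left(-20\right) 0 \left(-36\right) 29 = 6 \left(\left(-20\right) 0\right) \left(-36\right) 29 = 6 \cdot 0 \left(-36\right) 29 = 0 \left(-36\right) 29 = 0 \cdot 29 = 0$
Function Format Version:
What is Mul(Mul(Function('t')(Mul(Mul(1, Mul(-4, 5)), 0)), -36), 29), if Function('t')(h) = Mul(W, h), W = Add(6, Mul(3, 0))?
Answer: 0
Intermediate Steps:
W = 6 (W = Add(6, 0) = 6)
Function('t')(h) = Mul(6, h)
Mul(Mul(Function('t')(Mul(Mul(1, Mul(-4, 5)), 0)), -36), 29) = Mul(Mul(Mul(6, Mul(Mul(1, Mul(-4, 5)), 0)), -36), 29) = Mul(Mul(Mul(6, Mul(Mul(1, -20), 0)), -36), 29) = Mul(Mul(Mul(6, Mul(-20, 0)), -36), 29) = Mul(Mul(Mul(6, 0), -36), 29) = Mul(Mul(0, -36), 29) = Mul(0, 29) = 0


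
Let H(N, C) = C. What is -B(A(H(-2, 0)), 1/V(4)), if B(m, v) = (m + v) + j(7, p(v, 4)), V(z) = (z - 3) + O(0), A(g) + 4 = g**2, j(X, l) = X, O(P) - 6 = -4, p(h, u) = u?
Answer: -10/3 ≈ -3.3333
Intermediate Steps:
O(P) = 2 (O(P) = 6 - 4 = 2)
A(g) = -4 + g**2
V(z) = -1 + z (V(z) = (z - 3) + 2 = (-3 + z) + 2 = -1 + z)
B(m, v) = 7 + m + v (B(m, v) = (m + v) + 7 = 7 + m + v)
-B(A(H(-2, 0)), 1/V(4)) = -(7 + (-4 + 0**2) + 1/(-1 + 4)) = -(7 + (-4 + 0) + 1/3) = -(7 - 4 + 1/3) = -1*10/3 = -10/3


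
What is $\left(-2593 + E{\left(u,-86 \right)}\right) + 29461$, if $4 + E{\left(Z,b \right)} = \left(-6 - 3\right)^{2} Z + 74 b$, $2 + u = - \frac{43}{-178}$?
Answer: $\frac{3623647}{178} \approx 20358.0$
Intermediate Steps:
$u = - \frac{313}{178}$ ($u = -2 - \frac{43}{-178} = -2 - - \frac{43}{178} = -2 + \frac{43}{178} = - \frac{313}{178} \approx -1.7584$)
$E{\left(Z,b \right)} = -4 + 74 b + 81 Z$ ($E{\left(Z,b \right)} = -4 + \left(\left(-6 - 3\right)^{2} Z + 74 b\right) = -4 + \left(\left(-9\right)^{2} Z + 74 b\right) = -4 + \left(81 Z + 74 b\right) = -4 + \left(74 b + 81 Z\right) = -4 + 74 b + 81 Z$)
$\left(-2593 + E{\left(u,-86 \right)}\right) + 29461 = \left(-2593 + \left(-4 + 74 \left(-86\right) + 81 \left(- \frac{313}{178}\right)\right)\right) + 29461 = \left(-2593 - \frac{1158857}{178}\right) + 29461 = - \frac{1620411}{178} + 29461 = \frac{3623647}{178}$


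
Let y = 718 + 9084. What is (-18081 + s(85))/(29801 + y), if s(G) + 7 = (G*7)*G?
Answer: 10829/13201 ≈ 0.82032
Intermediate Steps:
s(G) = -7 + 7*G² (s(G) = -7 + (G*7)*G = -7 + (7*G)*G = -7 + 7*G²)
y = 9802
(-18081 + s(85))/(29801 + y) = (-18081 + (-7 + 7*85²))/(29801 + 9802) = (-18081 + (-7 + 7*7225))/39603 = (-18081 + (-7 + 50575))*(1/39603) = (-18081 + 50568)*(1/39603) = 32487*(1/39603) = 10829/13201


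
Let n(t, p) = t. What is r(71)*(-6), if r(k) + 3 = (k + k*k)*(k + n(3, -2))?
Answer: -2269710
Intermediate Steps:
r(k) = -3 + (3 + k)*(k + k²) (r(k) = -3 + (k + k*k)*(k + 3) = -3 + (k + k²)*(3 + k) = -3 + (3 + k)*(k + k²))
r(71)*(-6) = (-3 + 71³ + 3*71 + 4*71²)*(-6) = (-3 + 357911 + 213 + 4*5041)*(-6) = (-3 + 357911 + 213 + 20164)*(-6) = 378285*(-6) = -2269710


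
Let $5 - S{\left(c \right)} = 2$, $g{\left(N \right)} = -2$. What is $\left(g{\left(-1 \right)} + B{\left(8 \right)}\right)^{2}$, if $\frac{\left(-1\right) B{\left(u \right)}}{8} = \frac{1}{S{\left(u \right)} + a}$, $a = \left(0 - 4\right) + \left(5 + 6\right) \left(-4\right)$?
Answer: $\frac{6724}{2025} \approx 3.3205$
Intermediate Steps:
$S{\left(c \right)} = 3$ ($S{\left(c \right)} = 5 - 2 = 3$)
$a = -48$ ($a = -4 + 11 \left(-4\right) = -4 - 44 = -48$)
$B{\left(u \right)} = \frac{8}{45}$ ($B{\left(u \right)} = - \frac{8}{3 - 48} = - \frac{8}{-45} = \left(-8\right) \left(- \frac{1}{45}\right) = \frac{8}{45}$)
$\left(g{\left(-1 \right)} + B{\left(8 \right)}\right)^{2} = \left(-2 + \frac{8}{45}\right)^{2} = \left(- \frac{82}{45}\right)^{2} = \frac{6724}{2025}$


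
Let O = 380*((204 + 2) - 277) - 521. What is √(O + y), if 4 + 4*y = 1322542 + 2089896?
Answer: √3302430/2 ≈ 908.63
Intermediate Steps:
y = 1706217/2 (y = -1 + (1322542 + 2089896)/4 = -1 + (¼)*3412438 = -1 + 1706219/2 = 1706217/2 ≈ 8.5311e+5)
O = -27501 (O = 380*(206 - 277) - 521 = 380*(-71) - 521 = -26980 - 521 = -27501)
√(O + y) = √(-27501 + 1706217/2) = √(1651215/2) = √3302430/2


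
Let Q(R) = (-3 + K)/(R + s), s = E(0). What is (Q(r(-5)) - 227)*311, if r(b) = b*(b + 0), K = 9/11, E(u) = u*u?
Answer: -19421639/275 ≈ -70624.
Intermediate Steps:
E(u) = u**2
K = 9/11 (K = 9*(1/11) = 9/11 ≈ 0.81818)
r(b) = b**2 (r(b) = b*b = b**2)
s = 0 (s = 0**2 = 0)
Q(R) = -24/(11*R) (Q(R) = (-3 + 9/11)/(R + 0) = -24/(11*R))
(Q(r(-5)) - 227)*311 = (-24/(11*((-5)**2)) - 227)*311 = (-24/11/25 - 227)*311 = (-24/11*1/25 - 227)*311 = (-24/275 - 227)*311 = -62449/275*311 = -19421639/275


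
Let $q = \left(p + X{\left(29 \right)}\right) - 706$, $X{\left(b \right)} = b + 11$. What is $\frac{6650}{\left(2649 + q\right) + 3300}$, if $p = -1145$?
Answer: $\frac{3325}{2069} \approx 1.6071$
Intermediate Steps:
$X{\left(b \right)} = 11 + b$
$q = -1811$ ($q = \left(-1145 + \left(11 + 29\right)\right) - 706 = \left(-1145 + 40\right) - 706 = -1105 - 706 = -1811$)
$\frac{6650}{\left(2649 + q\right) + 3300} = \frac{6650}{\left(2649 - 1811\right) + 3300} = \frac{6650}{838 + 3300} = \frac{6650}{4138} = 6650 \cdot \frac{1}{4138} = \frac{3325}{2069}$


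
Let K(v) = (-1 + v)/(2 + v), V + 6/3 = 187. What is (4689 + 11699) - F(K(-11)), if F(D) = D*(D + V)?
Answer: 145256/9 ≈ 16140.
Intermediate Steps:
V = 185 (V = -2 + 187 = 185)
K(v) = (-1 + v)/(2 + v)
F(D) = D*(185 + D) (F(D) = D*(D + 185) = D*(185 + D))
(4689 + 11699) - F(K(-11)) = (4689 + 11699) - (-1 - 11)/(2 - 11)*(185 + (-1 - 11)/(2 - 11)) = 16388 - -12/(-9)*(185 - 12/(-9)) = 16388 - (-⅑*(-12))*(185 - ⅑*(-12)) = 16388 - 4*(185 + 4/3)/3 = 16388 - 4*559/(3*3) = 16388 - 1*2236/9 = 16388 - 2236/9 = 145256/9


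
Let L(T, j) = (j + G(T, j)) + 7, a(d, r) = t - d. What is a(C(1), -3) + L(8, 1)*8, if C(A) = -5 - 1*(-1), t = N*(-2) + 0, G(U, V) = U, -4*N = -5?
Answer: 259/2 ≈ 129.50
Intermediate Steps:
N = 5/4 (N = -¼*(-5) = 5/4 ≈ 1.2500)
t = -5/2 (t = (5/4)*(-2) + 0 = -5/2 + 0 = -5/2 ≈ -2.5000)
C(A) = -4 (C(A) = -5 + 1 = -4)
a(d, r) = -5/2 - d
L(T, j) = 7 + T + j (L(T, j) = (j + T) + 7 = (T + j) + 7 = 7 + T + j)
a(C(1), -3) + L(8, 1)*8 = (-5/2 - 1*(-4)) + (7 + 8 + 1)*8 = (-5/2 + 4) + 16*8 = 3/2 + 128 = 259/2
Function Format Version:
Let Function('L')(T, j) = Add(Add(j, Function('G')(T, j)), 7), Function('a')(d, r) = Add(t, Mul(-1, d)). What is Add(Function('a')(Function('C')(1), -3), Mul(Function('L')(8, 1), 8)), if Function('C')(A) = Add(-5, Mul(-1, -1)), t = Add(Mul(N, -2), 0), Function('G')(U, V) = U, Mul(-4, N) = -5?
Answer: Rational(259, 2) ≈ 129.50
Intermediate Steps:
N = Rational(5, 4) (N = Mul(Rational(-1, 4), -5) = Rational(5, 4) ≈ 1.2500)
t = Rational(-5, 2) (t = Add(Mul(Rational(5, 4), -2), 0) = Add(Rational(-5, 2), 0) = Rational(-5, 2) ≈ -2.5000)
Function('C')(A) = -4 (Function('C')(A) = Add(-5, 1) = -4)
Function('a')(d, r) = Add(Rational(-5, 2), Mul(-1, d))
Function('L')(T, j) = Add(7, T, j) (Function('L')(T, j) = Add(Add(j, T), 7) = Add(Add(T, j), 7) = Add(7, T, j))
Add(Function('a')(Function('C')(1), -3), Mul(Function('L')(8, 1), 8)) = Add(Add(Rational(-5, 2), Mul(-1, -4)), Mul(Add(7, 8, 1), 8)) = Add(Add(Rational(-5, 2), 4), Mul(16, 8)) = Add(Rational(3, 2), 128) = Rational(259, 2)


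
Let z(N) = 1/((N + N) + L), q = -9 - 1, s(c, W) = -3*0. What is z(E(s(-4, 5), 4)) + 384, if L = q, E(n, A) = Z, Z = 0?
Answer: 3839/10 ≈ 383.90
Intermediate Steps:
s(c, W) = 0
q = -10
E(n, A) = 0
L = -10
z(N) = 1/(-10 + 2*N) (z(N) = 1/((N + N) - 10) = 1/(2*N - 10) = 1/(-10 + 2*N))
z(E(s(-4, 5), 4)) + 384 = 1/(2*(-5 + 0)) + 384 = (½)/(-5) + 384 = (½)*(-⅕) + 384 = -⅒ + 384 = 3839/10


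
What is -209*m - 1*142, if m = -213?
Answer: 44375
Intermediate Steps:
-209*m - 1*142 = -209*(-213) - 1*142 = 44517 - 142 = 44375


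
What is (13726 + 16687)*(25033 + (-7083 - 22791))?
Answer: -147229333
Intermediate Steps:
(13726 + 16687)*(25033 + (-7083 - 22791)) = 30413*(25033 - 29874) = 30413*(-4841) = -147229333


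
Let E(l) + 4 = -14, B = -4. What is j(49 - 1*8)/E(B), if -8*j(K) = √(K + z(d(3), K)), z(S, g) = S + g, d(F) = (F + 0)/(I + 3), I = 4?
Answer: √4039/1008 ≈ 0.063049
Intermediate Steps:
d(F) = F/7 (d(F) = (F + 0)/(4 + 3) = F/7)
j(K) = -√(3/7 + 2*K)/8 (j(K) = -√(K + ((⅐)*3 + K))/8 = -√(K + (3/7 + K))/8 = -√(3/7 + 2*K)/8)
E(l) = -18 (E(l) = -4 - 14 = -18)
j(49 - 1*8)/E(B) = -√(21 + 98*(49 - 1*8))/56/(-18) = -√(21 + 98*(49 - 8))/56*(-1/18) = -√(21 + 98*41)/56*(-1/18) = -√(21 + 4018)/56*(-1/18) = -√4039/56*(-1/18) = √4039/1008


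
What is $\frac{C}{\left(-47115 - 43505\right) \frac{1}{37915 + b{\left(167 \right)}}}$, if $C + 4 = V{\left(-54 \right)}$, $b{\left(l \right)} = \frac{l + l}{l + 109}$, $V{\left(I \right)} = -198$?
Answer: $\frac{528476137}{6252780} \approx 84.519$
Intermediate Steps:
$b{\left(l \right)} = \frac{2 l}{109 + l}$
$C = -202$ ($C = -4 - 198 = -202$)
$\frac{C}{\left(-47115 - 43505\right) \frac{1}{37915 + b{\left(167 \right)}}} = - \frac{202}{\left(-47115 - 43505\right) \frac{1}{37915 + 2 \cdot 167 \frac{1}{109 + 167}}} = - \frac{202}{\left(-90620\right) \frac{1}{37915 + 2 \cdot 167 \cdot \frac{1}{276}}} = - \frac{202}{\left(-90620\right) \frac{1}{37915 + \frac{167}{138}}} = - \frac{202}{\left(-90620\right) \frac{1}{\frac{5232437}{138}}} = - \frac{202}{\left(-90620\right) \frac{138}{5232437}} = - \frac{202}{- \frac{12505560}{5232437}} = \left(-202\right) \left(- \frac{5232437}{12505560}\right) = \frac{528476137}{6252780}$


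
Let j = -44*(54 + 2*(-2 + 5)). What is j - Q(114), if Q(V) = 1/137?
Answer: -361681/137 ≈ -2640.0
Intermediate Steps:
Q(V) = 1/137
j = -2640 (j = -44*(54 + 2*3) = -44*(54 + 6) = -44*60 = -2640)
j - Q(114) = -2640 - 1*1/137 = -2640 - 1/137 = -361681/137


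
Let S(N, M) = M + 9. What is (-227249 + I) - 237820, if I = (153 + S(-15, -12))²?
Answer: -442569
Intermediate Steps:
S(N, M) = 9 + M
I = 22500 (I = (153 + (9 - 12))² = (153 - 3)² = 150² = 22500)
(-227249 + I) - 237820 = (-227249 + 22500) - 237820 = -204749 - 237820 = -442569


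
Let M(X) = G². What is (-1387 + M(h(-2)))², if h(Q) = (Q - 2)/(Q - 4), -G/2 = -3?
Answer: 1825201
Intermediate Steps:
G = 6 (G = -2*(-3) = 6)
h(Q) = (-2 + Q)/(-4 + Q)
M(X) = 36 (M(X) = 6² = 36)
(-1387 + M(h(-2)))² = (-1387 + 36)² = (-1351)² = 1825201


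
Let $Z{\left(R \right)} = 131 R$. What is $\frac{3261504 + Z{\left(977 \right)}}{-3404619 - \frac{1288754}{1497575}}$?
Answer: $- \frac{725145283475}{728381941097} \approx -0.99556$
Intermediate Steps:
$\frac{3261504 + Z{\left(977 \right)}}{-3404619 - \frac{1288754}{1497575}} = \frac{3261504 + 131 \cdot 977}{-3404619 - \frac{1288754}{1497575}} = \frac{3261504 + 127987}{-3404619 - \frac{1288754}{1497575}} = \frac{3389491}{-3404619 - \frac{1288754}{1497575}} = \frac{3389491}{- \frac{5098673587679}{1497575}} = 3389491 \left(- \frac{1497575}{5098673587679}\right) = - \frac{725145283475}{728381941097}$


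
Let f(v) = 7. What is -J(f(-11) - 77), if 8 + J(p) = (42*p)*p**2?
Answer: 14406008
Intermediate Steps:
J(p) = -8 + 42*p**3 (J(p) = -8 + (42*p)*p**2 = -8 + 42*p**3)
-J(f(-11) - 77) = -(-8 + 42*(7 - 77)**3) = -(-8 + 42*(-70)**3) = -(-8 + 42*(-343000)) = -(-8 - 14406000) = -1*(-14406008) = 14406008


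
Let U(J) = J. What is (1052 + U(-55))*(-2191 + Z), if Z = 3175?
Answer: 981048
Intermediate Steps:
(1052 + U(-55))*(-2191 + Z) = (1052 - 55)*(-2191 + 3175) = 997*984 = 981048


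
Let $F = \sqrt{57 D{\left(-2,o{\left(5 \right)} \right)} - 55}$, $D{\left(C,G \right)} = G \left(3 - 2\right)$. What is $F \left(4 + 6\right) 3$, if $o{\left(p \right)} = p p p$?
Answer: $30 \sqrt{7070} \approx 2522.5$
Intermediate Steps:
$o{\left(p \right)} = p^{3}$ ($o{\left(p \right)} = p^{2} p = p^{3}$)
$D{\left(C,G \right)} = G$ ($D{\left(C,G \right)} = G 1 = G$)
$F = \sqrt{7070}$ ($F = \sqrt{57 \cdot 5^{3} - 55} = \sqrt{57 \cdot 125 - 55} = \sqrt{7125 - 55} = \sqrt{7070} \approx 84.083$)
$F \left(4 + 6\right) 3 = \sqrt{7070} \left(4 + 6\right) 3 = \sqrt{7070} \cdot 10 \cdot 3 = \sqrt{7070} \cdot 30 = 30 \sqrt{7070}$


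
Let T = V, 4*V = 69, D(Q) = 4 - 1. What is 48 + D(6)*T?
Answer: 399/4 ≈ 99.750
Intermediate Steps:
D(Q) = 3
V = 69/4 (V = (¼)*69 = 69/4 ≈ 17.250)
T = 69/4 ≈ 17.250
48 + D(6)*T = 48 + 3*(69/4) = 48 + 207/4 = 399/4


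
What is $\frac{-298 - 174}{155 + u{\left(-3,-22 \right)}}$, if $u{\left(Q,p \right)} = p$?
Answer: $- \frac{472}{133} \approx -3.5489$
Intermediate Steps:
$\frac{-298 - 174}{155 + u{\left(-3,-22 \right)}} = \frac{-298 - 174}{155 - 22} = \frac{-298 - 174}{133} = \left(-472\right) \frac{1}{133} = - \frac{472}{133}$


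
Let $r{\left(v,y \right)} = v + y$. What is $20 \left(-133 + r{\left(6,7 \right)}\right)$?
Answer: $-2400$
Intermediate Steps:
$20 \left(-133 + r{\left(6,7 \right)}\right) = 20 \left(-133 + \left(6 + 7\right)\right) = 20 \left(-133 + 13\right) = 20 \left(-120\right) = -2400$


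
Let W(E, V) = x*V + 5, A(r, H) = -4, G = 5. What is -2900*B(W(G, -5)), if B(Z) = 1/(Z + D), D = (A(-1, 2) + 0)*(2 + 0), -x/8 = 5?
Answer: -2900/197 ≈ -14.721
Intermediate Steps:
x = -40 (x = -8*5 = -40)
W(E, V) = 5 - 40*V (W(E, V) = -40*V + 5 = 5 - 40*V)
D = -8 (D = (-4 + 0)*(2 + 0) = -4*2 = -8)
B(Z) = 1/(-8 + Z) (B(Z) = 1/(Z - 8) = 1/(-8 + Z))
-2900*B(W(G, -5)) = -2900/(-8 + (5 - 40*(-5))) = -2900/(-8 + (5 + 200)) = -2900/(-8 + 205) = -2900/197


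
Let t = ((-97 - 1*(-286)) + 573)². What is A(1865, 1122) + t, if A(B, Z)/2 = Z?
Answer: 582888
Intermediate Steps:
A(B, Z) = 2*Z
t = 580644 (t = ((-97 + 286) + 573)² = (189 + 573)² = 762² = 580644)
A(1865, 1122) + t = 2*1122 + 580644 = 2244 + 580644 = 582888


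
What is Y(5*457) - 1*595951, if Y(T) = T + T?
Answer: -591381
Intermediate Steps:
Y(T) = 2*T
Y(5*457) - 1*595951 = 2*(5*457) - 1*595951 = 2*2285 - 595951 = 4570 - 595951 = -591381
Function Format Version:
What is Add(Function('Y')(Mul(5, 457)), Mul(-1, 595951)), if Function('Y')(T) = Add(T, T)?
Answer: -591381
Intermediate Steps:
Function('Y')(T) = Mul(2, T)
Add(Function('Y')(Mul(5, 457)), Mul(-1, 595951)) = Add(Mul(2, Mul(5, 457)), Mul(-1, 595951)) = Add(Mul(2, 2285), -595951) = Add(4570, -595951) = -591381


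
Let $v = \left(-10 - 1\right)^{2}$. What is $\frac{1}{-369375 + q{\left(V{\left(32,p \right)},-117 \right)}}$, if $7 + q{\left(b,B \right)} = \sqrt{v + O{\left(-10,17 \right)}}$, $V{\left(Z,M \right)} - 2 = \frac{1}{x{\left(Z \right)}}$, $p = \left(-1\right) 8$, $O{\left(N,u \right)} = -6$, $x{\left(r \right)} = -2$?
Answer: $- \frac{369382}{136443061809} - \frac{\sqrt{115}}{136443061809} \approx -2.7073 \cdot 10^{-6}$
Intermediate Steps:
$p = -8$
$v = 121$ ($v = \left(-11\right)^{2} = 121$)
$V{\left(Z,M \right)} = \frac{3}{2}$ ($V{\left(Z,M \right)} = 2 + \frac{1}{-2} = 2 - \frac{1}{2} = \frac{3}{2}$)
$q{\left(b,B \right)} = -7 + \sqrt{115}$ ($q{\left(b,B \right)} = -7 + \sqrt{121 - 6} = -7 + \sqrt{115}$)
$\frac{1}{-369375 + q{\left(V{\left(32,p \right)},-117 \right)}} = \frac{1}{-369375 - \left(7 - \sqrt{115}\right)} = \frac{1}{-369382 + \sqrt{115}}$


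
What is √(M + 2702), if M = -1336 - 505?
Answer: √861 ≈ 29.343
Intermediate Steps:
M = -1841
√(M + 2702) = √(-1841 + 2702) = √861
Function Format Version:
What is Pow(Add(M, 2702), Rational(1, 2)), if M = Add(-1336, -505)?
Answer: Pow(861, Rational(1, 2)) ≈ 29.343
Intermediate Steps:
M = -1841
Pow(Add(M, 2702), Rational(1, 2)) = Pow(Add(-1841, 2702), Rational(1, 2)) = Pow(861, Rational(1, 2))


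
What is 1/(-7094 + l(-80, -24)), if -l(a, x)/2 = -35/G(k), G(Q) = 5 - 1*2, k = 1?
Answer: -3/21212 ≈ -0.00014143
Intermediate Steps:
G(Q) = 3 (G(Q) = 5 - 2 = 3)
l(a, x) = 70/3 (l(a, x) = -(-70)/3 = -2*(-35/3) = 70/3)
1/(-7094 + l(-80, -24)) = 1/(-7094 + 70/3) = 1/(-21212/3) = -3/21212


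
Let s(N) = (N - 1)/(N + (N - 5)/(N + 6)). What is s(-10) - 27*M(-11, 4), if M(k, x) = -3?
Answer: 2069/25 ≈ 82.760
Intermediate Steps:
s(N) = (-1 + N)/(N + (-5 + N)/(6 + N))
s(-10) - 27*M(-11, 4) = (-6 + (-10)**2 + 5*(-10))/(-5 + (-10)**2 + 7*(-10)) - 27*(-3) = (-6 + 100 - 50)/(-5 + 100 - 70) + 81 = 44/25 + 81 = 2069/25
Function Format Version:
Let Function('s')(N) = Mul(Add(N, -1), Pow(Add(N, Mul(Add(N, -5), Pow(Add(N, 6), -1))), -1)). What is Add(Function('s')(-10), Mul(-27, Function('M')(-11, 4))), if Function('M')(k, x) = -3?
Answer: Rational(2069, 25) ≈ 82.760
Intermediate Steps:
Function('s')(N) = Mul(Pow(Add(N, Mul(Pow(Add(6, N), -1), Add(-5, N))), -1), Add(-1, N)) (Function('s')(N) = Mul(Add(-1, N), Pow(Add(N, Mul(Add(-5, N), Pow(Add(6, N), -1))), -1)) = Mul(Add(-1, N), Pow(Add(N, Mul(Pow(Add(6, N), -1), Add(-5, N))), -1)) = Mul(Pow(Add(N, Mul(Pow(Add(6, N), -1), Add(-5, N))), -1), Add(-1, N)))
Add(Function('s')(-10), Mul(-27, Function('M')(-11, 4))) = Add(Mul(Pow(Add(-5, Pow(-10, 2), Mul(7, -10)), -1), Add(-6, Pow(-10, 2), Mul(5, -10))), Mul(-27, -3)) = Add(Mul(Pow(Add(-5, 100, -70), -1), Add(-6, 100, -50)), 81) = Add(Mul(Pow(25, -1), 44), 81) = Add(Mul(Rational(1, 25), 44), 81) = Add(Rational(44, 25), 81) = Rational(2069, 25)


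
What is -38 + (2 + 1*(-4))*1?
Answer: -40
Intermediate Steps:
-38 + (2 + 1*(-4))*1 = -38 + (2 - 4)*1 = -38 - 2*1 = -38 - 2 = -40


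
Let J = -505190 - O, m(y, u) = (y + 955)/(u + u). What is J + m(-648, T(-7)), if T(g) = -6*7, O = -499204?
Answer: -503131/84 ≈ -5989.7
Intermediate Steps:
T(g) = -42
m(y, u) = (955 + y)/(2*u) (m(y, u) = (955 + y)/((2*u)) = (955 + y)*(1/(2*u)) = (955 + y)/(2*u))
J = -5986 (J = -505190 - 1*(-499204) = -505190 + 499204 = -5986)
J + m(-648, T(-7)) = -5986 + (1/2)*(955 - 648)/(-42) = -5986 + (1/2)*(-1/42)*307 = -5986 - 307/84 = -503131/84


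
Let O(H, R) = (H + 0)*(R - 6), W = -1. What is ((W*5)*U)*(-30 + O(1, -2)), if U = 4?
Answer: 760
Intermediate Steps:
O(H, R) = H*(-6 + R)
((W*5)*U)*(-30 + O(1, -2)) = (-1*5*4)*(-30 + 1*(-6 - 2)) = (-5*4)*(-30 + 1*(-8)) = -20*(-30 - 8) = -20*(-38) = 760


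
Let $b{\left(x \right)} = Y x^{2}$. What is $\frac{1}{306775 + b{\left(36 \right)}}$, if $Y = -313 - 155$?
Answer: $- \frac{1}{299753} \approx -3.3361 \cdot 10^{-6}$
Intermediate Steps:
$Y = -468$
$b{\left(x \right)} = - 468 x^{2}$
$\frac{1}{306775 + b{\left(36 \right)}} = \frac{1}{306775 - 468 \cdot 36^{2}} = \frac{1}{306775 - 606528} = \frac{1}{-299753} = - \frac{1}{299753}$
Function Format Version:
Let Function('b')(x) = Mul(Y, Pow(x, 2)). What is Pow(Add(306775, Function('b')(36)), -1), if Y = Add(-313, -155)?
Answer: Rational(-1, 299753) ≈ -3.3361e-6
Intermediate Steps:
Y = -468
Function('b')(x) = Mul(-468, Pow(x, 2))
Pow(Add(306775, Function('b')(36)), -1) = Pow(Add(306775, Mul(-468, Pow(36, 2))), -1) = Pow(Add(306775, Mul(-468, 1296)), -1) = Pow(Add(306775, -606528), -1) = Pow(-299753, -1) = Rational(-1, 299753)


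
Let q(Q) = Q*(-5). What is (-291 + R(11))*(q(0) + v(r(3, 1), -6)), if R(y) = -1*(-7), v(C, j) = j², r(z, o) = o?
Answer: -10224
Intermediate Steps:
q(Q) = -5*Q
R(y) = 7
(-291 + R(11))*(q(0) + v(r(3, 1), -6)) = (-291 + 7)*(-5*0 + (-6)²) = -284*(0 + 36) = -284*36 = -10224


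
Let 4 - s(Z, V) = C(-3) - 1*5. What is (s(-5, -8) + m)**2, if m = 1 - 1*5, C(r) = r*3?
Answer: 196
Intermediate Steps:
C(r) = 3*r
m = -4 (m = 1 - 5 = -4)
s(Z, V) = 18 (s(Z, V) = 4 - (3*(-3) - 1*5) = 4 - (-9 - 5) = 4 - 1*(-14) = 4 + 14 = 18)
(s(-5, -8) + m)**2 = (18 - 4)**2 = 14**2 = 196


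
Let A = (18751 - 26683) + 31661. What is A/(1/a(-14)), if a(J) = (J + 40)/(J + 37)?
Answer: 616954/23 ≈ 26824.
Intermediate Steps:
a(J) = (40 + J)/(37 + J)
A = 23729 (A = -7932 + 31661 = 23729)
A/(1/a(-14)) = 23729/(1/((40 - 14)/(37 - 14))) = 23729/(1/(26/23)) = 23729/(23/26) = 23729*(26/23) = 616954/23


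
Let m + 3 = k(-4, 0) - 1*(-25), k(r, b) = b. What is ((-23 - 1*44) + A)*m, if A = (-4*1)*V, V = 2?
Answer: -1650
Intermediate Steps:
A = -8 (A = -4*1*2 = -4*2 = -8)
m = 22 (m = -3 + (0 - 1*(-25)) = -3 + (0 + 25) = -3 + 25 = 22)
((-23 - 1*44) + A)*m = ((-23 - 1*44) - 8)*22 = ((-23 - 44) - 8)*22 = (-67 - 8)*22 = -75*22 = -1650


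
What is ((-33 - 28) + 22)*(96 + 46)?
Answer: -5538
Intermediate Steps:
((-33 - 28) + 22)*(96 + 46) = (-61 + 22)*142 = -39*142 = -5538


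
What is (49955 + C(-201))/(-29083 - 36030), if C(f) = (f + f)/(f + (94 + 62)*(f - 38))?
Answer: -624187859/813586935 ≈ -0.76721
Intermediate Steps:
C(f) = 2*f/(-5928 + 157*f) (C(f) = (2*f)/(f + 156*(-38 + f)) = (2*f)/(f + (-5928 + 156*f)) = (2*f)/(-5928 + 157*f) = 2*f/(-5928 + 157*f))
(49955 + C(-201))/(-29083 - 36030) = (49955 + 2*(-201)/(-5928 + 157*(-201)))/(-29083 - 36030) = (49955 + 2*(-201)/(-5928 - 31557))/(-65113) = (49955 + 2*(-201)/(-37485))*(-1/65113) = (49955 + 2*(-201)*(-1/37485))*(-1/65113) = (49955 + 134/12495)*(-1/65113) = (624187859/12495)*(-1/65113) = -624187859/813586935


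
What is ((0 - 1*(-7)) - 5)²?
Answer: 4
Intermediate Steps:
((0 - 1*(-7)) - 5)² = ((0 + 7) - 5)² = (7 - 5)² = 2² = 4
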